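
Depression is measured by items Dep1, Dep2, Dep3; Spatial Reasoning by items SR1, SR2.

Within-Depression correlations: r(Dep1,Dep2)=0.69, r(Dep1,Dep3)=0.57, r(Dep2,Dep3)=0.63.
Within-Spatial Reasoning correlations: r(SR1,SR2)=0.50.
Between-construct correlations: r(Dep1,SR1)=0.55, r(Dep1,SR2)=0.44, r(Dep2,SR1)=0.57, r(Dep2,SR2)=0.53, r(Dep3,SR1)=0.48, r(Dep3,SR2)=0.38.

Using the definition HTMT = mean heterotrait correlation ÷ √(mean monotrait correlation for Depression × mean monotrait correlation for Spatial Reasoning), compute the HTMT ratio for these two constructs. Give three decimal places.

Between-construct mean = 2.95/6 = 0.4917.
Mean within-Dep = 1.89/3 = 0.6300; mean within-SR = 0.50/1 = 0.5000.
Geometric mean = √(0.6300 × 0.5000) = 0.5612.
HTMT = 0.4917 / 0.5612 = 0.876.

0.876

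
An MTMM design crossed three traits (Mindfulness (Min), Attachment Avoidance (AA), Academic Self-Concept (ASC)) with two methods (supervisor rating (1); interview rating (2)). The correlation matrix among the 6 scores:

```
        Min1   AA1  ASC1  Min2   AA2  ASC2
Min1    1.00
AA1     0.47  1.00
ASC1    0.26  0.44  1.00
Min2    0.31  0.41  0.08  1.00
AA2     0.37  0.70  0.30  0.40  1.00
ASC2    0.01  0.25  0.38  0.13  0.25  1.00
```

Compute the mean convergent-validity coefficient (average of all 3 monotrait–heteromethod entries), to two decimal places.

0.46

Convergent values: 0.31, 0.70, 0.38; mean = 1.39/3 = 0.46.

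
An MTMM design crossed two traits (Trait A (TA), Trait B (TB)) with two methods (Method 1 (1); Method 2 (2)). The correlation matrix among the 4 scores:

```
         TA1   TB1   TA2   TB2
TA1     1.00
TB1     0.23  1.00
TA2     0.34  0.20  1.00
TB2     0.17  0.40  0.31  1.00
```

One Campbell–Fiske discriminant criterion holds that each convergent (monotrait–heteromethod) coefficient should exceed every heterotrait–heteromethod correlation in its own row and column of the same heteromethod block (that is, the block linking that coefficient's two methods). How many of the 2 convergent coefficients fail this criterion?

Checking each validity diagonal entry against its comparison values:
TA (methods 1·2): 0.34 vs {0.17, 0.20} → pass.
TB (methods 1·2): 0.40 vs {0.20, 0.17} → pass.
0 of 2 fail.

0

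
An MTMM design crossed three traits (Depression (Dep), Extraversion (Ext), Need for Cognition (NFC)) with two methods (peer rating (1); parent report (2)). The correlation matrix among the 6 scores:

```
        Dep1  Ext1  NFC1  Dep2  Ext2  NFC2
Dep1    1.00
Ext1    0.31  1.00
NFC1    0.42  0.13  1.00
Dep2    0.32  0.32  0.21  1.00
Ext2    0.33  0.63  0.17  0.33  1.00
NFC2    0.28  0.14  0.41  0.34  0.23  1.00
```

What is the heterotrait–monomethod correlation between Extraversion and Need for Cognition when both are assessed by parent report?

0.23

Different traits, same method: r(Ext2, NFC2) = 0.23.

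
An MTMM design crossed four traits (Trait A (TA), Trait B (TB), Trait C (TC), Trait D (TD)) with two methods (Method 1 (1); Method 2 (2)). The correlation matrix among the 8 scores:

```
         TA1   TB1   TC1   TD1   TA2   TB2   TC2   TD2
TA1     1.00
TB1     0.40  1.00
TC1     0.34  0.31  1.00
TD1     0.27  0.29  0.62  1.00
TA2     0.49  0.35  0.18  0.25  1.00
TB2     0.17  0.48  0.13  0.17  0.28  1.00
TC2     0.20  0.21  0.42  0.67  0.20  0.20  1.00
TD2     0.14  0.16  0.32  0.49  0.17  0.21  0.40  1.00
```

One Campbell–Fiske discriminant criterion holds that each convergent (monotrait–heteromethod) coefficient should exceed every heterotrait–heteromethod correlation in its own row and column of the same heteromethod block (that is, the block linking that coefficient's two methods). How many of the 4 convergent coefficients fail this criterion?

Each convergent coefficient versus the relevant comparison correlations:
TA (methods 1·2): 0.49 vs {0.17, 0.35, 0.20, 0.18, 0.14, 0.25} → pass.
TB (methods 1·2): 0.48 vs {0.35, 0.17, 0.21, 0.13, 0.16, 0.17} → pass.
TC (methods 1·2): 0.42 vs {0.18, 0.20, 0.13, 0.21, 0.32, 0.67} → fail.
TD (methods 1·2): 0.49 vs {0.25, 0.14, 0.17, 0.16, 0.67, 0.32} → fail.
2 of 4 fail.

2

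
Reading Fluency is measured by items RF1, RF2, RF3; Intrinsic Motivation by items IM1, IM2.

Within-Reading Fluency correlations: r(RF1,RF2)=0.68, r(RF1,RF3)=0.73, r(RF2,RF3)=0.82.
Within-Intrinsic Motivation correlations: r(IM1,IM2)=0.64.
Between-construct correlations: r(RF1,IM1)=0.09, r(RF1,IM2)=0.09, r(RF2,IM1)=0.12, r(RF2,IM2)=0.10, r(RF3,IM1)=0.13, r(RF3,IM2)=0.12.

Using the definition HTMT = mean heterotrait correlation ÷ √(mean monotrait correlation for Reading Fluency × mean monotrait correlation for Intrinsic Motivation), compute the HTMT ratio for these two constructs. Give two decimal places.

0.16

Mean between = 0.65/6 = 0.1083.
Mean within-RF = 2.23/3 = 0.7433; mean within-IM = 0.64/1 = 0.6400.
Geometric mean = √(0.7433 × 0.6400) = 0.6897.
HTMT = 0.1083 / 0.6897 = 0.16.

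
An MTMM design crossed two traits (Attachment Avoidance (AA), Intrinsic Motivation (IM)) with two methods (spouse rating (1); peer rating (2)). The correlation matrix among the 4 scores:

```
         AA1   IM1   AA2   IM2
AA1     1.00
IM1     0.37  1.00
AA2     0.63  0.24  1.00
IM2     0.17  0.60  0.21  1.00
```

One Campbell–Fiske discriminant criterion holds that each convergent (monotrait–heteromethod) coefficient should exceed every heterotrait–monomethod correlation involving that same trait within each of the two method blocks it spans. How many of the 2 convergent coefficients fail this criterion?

0

Checking each validity diagonal entry against its comparison values:
AA (methods 1·2): 0.63 vs {0.37, 0.21} → pass.
IM (methods 1·2): 0.60 vs {0.37, 0.21} → pass.
0 of 2 fail.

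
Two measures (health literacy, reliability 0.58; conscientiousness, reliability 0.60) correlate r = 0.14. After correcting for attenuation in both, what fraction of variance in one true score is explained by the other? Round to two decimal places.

0.06

Disattenuated r = 0.14 / √(0.58 × 0.60) = 0.14 / 0.5899 = 0.2373.
Shared true-score variance = 0.2373² = 0.0563 ≈ 0.06.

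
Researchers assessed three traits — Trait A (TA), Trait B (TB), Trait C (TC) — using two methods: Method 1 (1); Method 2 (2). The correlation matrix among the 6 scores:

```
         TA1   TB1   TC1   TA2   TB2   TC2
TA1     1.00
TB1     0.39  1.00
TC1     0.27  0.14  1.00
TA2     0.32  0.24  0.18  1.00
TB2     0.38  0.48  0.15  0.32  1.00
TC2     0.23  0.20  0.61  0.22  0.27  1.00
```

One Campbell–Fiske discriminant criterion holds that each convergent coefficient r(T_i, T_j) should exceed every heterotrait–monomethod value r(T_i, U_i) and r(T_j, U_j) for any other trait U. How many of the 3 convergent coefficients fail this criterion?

Convergent coefficients and their comparison sets:
TA (methods 1·2): 0.32 vs {0.39, 0.32, 0.27, 0.22} → fail.
TB (methods 1·2): 0.48 vs {0.39, 0.32, 0.14, 0.27} → pass.
TC (methods 1·2): 0.61 vs {0.27, 0.22, 0.14, 0.27} → pass.
1 of 3 fail.

1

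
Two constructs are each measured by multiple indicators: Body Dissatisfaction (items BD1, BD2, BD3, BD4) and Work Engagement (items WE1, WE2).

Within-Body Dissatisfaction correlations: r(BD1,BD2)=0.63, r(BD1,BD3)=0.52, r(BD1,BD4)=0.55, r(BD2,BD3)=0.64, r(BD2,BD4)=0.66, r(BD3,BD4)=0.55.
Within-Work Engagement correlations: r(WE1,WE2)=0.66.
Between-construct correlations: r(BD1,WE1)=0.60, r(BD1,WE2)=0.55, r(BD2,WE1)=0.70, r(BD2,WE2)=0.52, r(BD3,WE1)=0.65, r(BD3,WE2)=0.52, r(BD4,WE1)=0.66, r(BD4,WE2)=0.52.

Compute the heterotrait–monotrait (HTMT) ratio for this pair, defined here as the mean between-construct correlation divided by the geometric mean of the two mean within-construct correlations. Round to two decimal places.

Between-construct mean = 4.72/8 = 0.5900.
Mean within-BD = 3.55/6 = 0.5917; mean within-WE = 0.66/1 = 0.6600.
Geometric mean = √(0.5917 × 0.6600) = 0.6249.
HTMT = 0.5900 / 0.6249 = 0.94.

0.94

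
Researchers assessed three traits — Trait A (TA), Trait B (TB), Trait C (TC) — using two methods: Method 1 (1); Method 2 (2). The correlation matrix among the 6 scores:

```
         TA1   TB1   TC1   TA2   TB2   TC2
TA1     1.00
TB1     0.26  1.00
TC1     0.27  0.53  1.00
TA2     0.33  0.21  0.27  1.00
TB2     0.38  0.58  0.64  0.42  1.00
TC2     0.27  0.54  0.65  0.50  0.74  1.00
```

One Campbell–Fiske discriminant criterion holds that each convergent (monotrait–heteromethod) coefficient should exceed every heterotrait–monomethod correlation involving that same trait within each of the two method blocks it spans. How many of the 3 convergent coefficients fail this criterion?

Each convergent coefficient versus the relevant comparison correlations:
TA (methods 1·2): 0.33 vs {0.26, 0.42, 0.27, 0.50} → fail.
TB (methods 1·2): 0.58 vs {0.26, 0.42, 0.53, 0.74} → fail.
TC (methods 1·2): 0.65 vs {0.27, 0.50, 0.53, 0.74} → fail.
3 of 3 fail.

3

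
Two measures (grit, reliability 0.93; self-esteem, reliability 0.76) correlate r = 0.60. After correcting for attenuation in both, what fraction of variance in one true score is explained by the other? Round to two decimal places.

Disattenuated r = 0.60 / √(0.93 × 0.76) = 0.60 / 0.8407 = 0.7137.
Shared true-score variance = 0.7137² = 0.5094 ≈ 0.51.

0.51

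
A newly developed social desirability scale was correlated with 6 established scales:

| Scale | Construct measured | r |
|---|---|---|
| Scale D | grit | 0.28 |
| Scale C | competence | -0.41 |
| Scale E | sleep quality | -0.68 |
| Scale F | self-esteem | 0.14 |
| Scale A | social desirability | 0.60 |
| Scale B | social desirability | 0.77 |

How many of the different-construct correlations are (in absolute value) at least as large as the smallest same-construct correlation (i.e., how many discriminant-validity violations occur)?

1

Convergent (same construct = social desirability): Scale A, Scale B.
Smallest convergent = 0.60. Discriminant |r|: 0.28, 0.41, 0.68, 0.14; count ≥ 0.60 → 1.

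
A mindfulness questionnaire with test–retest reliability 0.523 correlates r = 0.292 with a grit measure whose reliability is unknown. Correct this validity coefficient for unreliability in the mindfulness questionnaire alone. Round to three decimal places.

0.404

Single correction: r_c = r_obs / √r_xx = 0.292 / √0.523 = 0.292 / 0.7232 ≈ 0.404.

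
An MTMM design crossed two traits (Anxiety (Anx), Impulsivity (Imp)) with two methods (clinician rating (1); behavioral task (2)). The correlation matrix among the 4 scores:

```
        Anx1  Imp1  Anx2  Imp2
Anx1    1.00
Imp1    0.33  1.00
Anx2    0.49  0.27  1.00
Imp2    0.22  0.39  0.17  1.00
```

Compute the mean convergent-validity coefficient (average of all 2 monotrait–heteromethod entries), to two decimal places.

0.44

Convergent values: 0.49, 0.39; mean = 0.88/2 = 0.44.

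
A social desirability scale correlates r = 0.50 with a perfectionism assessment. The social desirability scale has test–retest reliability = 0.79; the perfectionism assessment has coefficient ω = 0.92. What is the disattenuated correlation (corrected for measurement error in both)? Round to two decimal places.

0.59

r_true = r_obs / √(r_xx · r_yy) = 0.50 / √(0.79 × 0.92) = 0.50 / √0.7268 = 0.50 / 0.8525 ≈ 0.59.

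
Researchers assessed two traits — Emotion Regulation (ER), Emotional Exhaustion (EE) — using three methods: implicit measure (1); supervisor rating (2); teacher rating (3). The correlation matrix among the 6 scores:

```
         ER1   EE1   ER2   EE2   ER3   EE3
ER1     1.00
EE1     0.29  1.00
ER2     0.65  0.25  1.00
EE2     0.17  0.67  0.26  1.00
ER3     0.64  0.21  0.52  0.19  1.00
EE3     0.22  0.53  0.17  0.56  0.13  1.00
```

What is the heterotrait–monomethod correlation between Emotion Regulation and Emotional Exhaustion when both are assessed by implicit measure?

0.29

Different traits, same method: r(ER1, EE1) = 0.29.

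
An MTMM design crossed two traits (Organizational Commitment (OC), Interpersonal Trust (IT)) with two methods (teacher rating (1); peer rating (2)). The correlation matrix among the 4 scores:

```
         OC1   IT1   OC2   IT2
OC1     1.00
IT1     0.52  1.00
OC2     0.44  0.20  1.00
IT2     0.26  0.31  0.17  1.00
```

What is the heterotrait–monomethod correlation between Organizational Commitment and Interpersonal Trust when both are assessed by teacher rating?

0.52

Different traits, same method: r(OC1, IT1) = 0.52.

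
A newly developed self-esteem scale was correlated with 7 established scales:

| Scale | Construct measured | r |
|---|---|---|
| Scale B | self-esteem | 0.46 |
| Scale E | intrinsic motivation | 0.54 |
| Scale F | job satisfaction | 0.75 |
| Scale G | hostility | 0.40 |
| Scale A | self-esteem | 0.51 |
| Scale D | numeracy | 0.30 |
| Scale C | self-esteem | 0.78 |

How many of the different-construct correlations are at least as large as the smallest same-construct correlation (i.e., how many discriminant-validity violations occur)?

2

Convergent (same construct = self-esteem): Scale B, Scale A, Scale C.
Smallest convergent = 0.46. Discriminant values: 0.54, 0.75, 0.40, 0.30; count ≥ 0.46 → 2.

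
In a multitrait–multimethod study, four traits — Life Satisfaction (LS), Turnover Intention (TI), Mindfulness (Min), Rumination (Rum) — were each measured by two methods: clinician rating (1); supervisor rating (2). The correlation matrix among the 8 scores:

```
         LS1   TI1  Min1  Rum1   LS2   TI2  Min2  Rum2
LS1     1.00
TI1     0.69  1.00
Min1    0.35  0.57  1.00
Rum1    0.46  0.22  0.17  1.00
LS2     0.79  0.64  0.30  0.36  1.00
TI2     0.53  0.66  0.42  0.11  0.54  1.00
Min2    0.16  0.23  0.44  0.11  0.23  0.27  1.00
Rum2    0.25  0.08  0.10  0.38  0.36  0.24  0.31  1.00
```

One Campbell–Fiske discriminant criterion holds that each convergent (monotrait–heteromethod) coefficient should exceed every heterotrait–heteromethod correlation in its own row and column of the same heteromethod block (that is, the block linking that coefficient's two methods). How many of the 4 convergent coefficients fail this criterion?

Convergent coefficients and their comparison sets:
LS (methods 1·2): 0.79 vs {0.53, 0.64, 0.16, 0.30, 0.25, 0.36} → pass.
TI (methods 1·2): 0.66 vs {0.64, 0.53, 0.23, 0.42, 0.08, 0.11} → pass.
Min (methods 1·2): 0.44 vs {0.30, 0.16, 0.42, 0.23, 0.10, 0.11} → pass.
Rum (methods 1·2): 0.38 vs {0.36, 0.25, 0.11, 0.08, 0.11, 0.10} → pass.
0 of 4 fail.

0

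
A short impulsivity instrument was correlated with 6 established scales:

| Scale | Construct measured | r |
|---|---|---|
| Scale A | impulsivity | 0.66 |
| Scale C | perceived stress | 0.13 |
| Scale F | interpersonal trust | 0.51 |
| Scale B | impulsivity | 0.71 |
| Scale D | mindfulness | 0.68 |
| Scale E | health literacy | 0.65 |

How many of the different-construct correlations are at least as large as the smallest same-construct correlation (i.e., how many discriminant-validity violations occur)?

1

Convergent (same construct = impulsivity): Scale A, Scale B.
Smallest convergent = 0.66. Discriminant values: 0.13, 0.51, 0.68, 0.65; count ≥ 0.66 → 1.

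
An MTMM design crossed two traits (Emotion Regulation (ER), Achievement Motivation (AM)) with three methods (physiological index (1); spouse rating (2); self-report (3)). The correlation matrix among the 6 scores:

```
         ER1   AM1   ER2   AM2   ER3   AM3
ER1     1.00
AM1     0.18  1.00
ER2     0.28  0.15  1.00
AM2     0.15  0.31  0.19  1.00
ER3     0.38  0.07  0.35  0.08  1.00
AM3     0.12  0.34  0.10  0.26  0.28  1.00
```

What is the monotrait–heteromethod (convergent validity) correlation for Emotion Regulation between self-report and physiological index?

0.38

Same trait (ER), different methods: r(ER3, ER1) = 0.38.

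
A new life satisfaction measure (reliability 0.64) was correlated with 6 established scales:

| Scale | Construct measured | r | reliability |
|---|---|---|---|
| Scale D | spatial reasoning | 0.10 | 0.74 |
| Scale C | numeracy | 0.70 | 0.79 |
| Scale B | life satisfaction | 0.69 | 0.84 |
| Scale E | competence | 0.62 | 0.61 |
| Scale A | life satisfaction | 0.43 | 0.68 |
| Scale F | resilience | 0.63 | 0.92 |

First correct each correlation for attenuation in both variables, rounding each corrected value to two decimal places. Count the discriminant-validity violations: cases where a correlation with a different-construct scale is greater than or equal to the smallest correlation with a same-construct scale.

Disattenuated r (r / √(r_scale · r_new)):
  Scale D (disc): 0.10 / √(0.74·0.64) = 0.15
  Scale C (disc): 0.70 / √(0.79·0.64) = 0.98
  Scale B (conv): 0.69 / √(0.84·0.64) = 0.94
  Scale E (disc): 0.62 / √(0.61·0.64) = 0.99
  Scale A (conv): 0.43 / √(0.68·0.64) = 0.65
  Scale F (disc): 0.63 / √(0.92·0.64) = 0.82
Smallest convergent = 0.65. Discriminant values: 0.15, 0.98, 0.99, 0.82; count ≥ 0.65 → 3.

3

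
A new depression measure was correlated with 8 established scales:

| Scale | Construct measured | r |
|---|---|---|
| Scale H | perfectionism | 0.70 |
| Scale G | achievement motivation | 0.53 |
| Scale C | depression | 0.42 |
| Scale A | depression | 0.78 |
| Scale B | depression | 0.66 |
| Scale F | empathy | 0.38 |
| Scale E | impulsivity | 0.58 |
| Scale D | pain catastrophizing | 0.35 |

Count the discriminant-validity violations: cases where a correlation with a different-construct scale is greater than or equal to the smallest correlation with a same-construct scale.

3

Convergent (same construct = depression): Scale C, Scale A, Scale B.
Smallest convergent = 0.42. Discriminant values: 0.70, 0.53, 0.38, 0.58, 0.35; count ≥ 0.42 → 3.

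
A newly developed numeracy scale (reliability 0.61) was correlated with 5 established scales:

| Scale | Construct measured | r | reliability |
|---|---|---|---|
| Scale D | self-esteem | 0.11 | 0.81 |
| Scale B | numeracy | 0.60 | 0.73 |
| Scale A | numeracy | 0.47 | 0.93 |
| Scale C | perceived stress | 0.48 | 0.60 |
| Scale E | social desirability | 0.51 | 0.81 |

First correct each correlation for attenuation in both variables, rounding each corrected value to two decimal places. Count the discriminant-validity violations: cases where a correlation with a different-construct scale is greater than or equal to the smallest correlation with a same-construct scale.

2

Disattenuated r (r / √(r_scale · r_new)):
  Scale D (disc): 0.11 / √(0.81·0.61) = 0.16
  Scale B (conv): 0.60 / √(0.73·0.61) = 0.90
  Scale A (conv): 0.47 / √(0.93·0.61) = 0.62
  Scale C (disc): 0.48 / √(0.60·0.61) = 0.79
  Scale E (disc): 0.51 / √(0.81·0.61) = 0.73
Smallest convergent = 0.62. Discriminant values: 0.16, 0.79, 0.73; count ≥ 0.62 → 2.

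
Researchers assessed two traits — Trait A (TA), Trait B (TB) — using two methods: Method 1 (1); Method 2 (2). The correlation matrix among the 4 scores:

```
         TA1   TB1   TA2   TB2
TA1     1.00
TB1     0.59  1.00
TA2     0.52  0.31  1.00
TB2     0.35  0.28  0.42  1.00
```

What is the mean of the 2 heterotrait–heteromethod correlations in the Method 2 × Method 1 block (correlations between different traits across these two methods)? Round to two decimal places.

0.33

HTHM values (method 2 × method 1): 0.31, 0.35; mean = 0.66/2 = 0.33.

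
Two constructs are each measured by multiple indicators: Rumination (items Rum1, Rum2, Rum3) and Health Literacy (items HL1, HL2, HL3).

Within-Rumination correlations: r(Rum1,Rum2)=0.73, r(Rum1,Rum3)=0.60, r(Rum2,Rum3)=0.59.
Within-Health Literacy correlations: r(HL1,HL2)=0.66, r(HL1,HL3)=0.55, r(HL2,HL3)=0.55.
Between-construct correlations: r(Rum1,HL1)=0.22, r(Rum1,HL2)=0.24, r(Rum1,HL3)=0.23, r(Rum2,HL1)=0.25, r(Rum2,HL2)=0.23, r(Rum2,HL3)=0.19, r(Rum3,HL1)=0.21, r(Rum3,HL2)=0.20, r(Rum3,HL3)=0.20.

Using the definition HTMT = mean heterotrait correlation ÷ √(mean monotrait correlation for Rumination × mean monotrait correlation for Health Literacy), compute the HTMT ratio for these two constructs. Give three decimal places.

Mean between = 1.97/9 = 0.2189.
Mean within-Rum = 1.92/3 = 0.6400; mean within-HL = 1.76/3 = 0.5867.
Geometric mean = √(0.6400 × 0.5867) = 0.6128.
HTMT = 0.2189 / 0.6128 = 0.357.

0.357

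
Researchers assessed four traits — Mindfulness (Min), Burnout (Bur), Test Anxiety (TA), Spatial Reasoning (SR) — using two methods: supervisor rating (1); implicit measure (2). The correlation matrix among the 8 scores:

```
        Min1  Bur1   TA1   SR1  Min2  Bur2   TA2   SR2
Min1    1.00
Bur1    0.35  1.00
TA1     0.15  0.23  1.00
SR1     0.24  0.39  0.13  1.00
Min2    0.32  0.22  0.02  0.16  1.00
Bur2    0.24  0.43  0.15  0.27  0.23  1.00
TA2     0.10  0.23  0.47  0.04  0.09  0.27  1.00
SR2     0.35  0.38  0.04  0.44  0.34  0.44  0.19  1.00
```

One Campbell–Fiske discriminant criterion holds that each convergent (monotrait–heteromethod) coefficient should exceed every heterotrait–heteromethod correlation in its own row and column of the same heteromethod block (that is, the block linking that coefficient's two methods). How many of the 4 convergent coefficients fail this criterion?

1

Checking each validity diagonal entry against its comparison values:
Min (methods 1·2): 0.32 vs {0.24, 0.22, 0.10, 0.02, 0.35, 0.16} → fail.
Bur (methods 1·2): 0.43 vs {0.22, 0.24, 0.23, 0.15, 0.38, 0.27} → pass.
TA (methods 1·2): 0.47 vs {0.02, 0.10, 0.15, 0.23, 0.04, 0.04} → pass.
SR (methods 1·2): 0.44 vs {0.16, 0.35, 0.27, 0.38, 0.04, 0.04} → pass.
1 of 4 fail.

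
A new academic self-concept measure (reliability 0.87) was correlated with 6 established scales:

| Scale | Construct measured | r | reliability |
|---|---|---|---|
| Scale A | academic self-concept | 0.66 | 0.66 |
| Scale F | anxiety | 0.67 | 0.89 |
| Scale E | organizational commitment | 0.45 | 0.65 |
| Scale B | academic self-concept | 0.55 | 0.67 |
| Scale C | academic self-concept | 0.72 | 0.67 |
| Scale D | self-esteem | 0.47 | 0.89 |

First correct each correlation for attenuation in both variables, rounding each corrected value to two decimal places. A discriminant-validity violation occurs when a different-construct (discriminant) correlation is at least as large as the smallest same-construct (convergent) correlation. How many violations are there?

1

Disattenuated r (r / √(r_scale · r_new)):
  Scale A (conv): 0.66 / √(0.66·0.87) = 0.87
  Scale F (disc): 0.67 / √(0.89·0.87) = 0.76
  Scale E (disc): 0.45 / √(0.65·0.87) = 0.60
  Scale B (conv): 0.55 / √(0.67·0.87) = 0.72
  Scale C (conv): 0.72 / √(0.67·0.87) = 0.94
  Scale D (disc): 0.47 / √(0.89·0.87) = 0.53
Smallest convergent = 0.72. Discriminant values: 0.76, 0.60, 0.53; count ≥ 0.72 → 1.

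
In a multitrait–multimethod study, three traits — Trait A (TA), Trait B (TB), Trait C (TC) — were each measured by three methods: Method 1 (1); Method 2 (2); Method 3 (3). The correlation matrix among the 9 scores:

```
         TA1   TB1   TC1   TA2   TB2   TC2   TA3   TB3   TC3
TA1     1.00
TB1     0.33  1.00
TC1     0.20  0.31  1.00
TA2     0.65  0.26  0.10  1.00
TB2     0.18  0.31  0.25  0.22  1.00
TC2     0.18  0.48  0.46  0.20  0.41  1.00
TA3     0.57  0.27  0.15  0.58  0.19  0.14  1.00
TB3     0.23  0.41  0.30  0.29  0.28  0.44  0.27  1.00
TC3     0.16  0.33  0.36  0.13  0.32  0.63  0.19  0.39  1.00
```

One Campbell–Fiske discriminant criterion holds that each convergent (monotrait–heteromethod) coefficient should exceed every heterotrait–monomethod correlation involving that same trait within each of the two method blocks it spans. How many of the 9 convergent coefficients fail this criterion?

3

Each convergent coefficient versus the relevant comparison correlations:
TA (methods 1·2): 0.65 vs {0.33, 0.22, 0.20, 0.20} → pass.
TA (methods 1·3): 0.57 vs {0.33, 0.27, 0.20, 0.19} → pass.
TA (methods 2·3): 0.58 vs {0.22, 0.27, 0.20, 0.19} → pass.
TB (methods 1·2): 0.31 vs {0.33, 0.22, 0.31, 0.41} → fail.
TB (methods 1·3): 0.41 vs {0.33, 0.27, 0.31, 0.39} → pass.
TB (methods 2·3): 0.28 vs {0.22, 0.27, 0.41, 0.39} → fail.
TC (methods 1·2): 0.46 vs {0.20, 0.20, 0.31, 0.41} → pass.
TC (methods 1·3): 0.36 vs {0.20, 0.19, 0.31, 0.39} → fail.
TC (methods 2·3): 0.63 vs {0.20, 0.19, 0.41, 0.39} → pass.
3 of 9 fail.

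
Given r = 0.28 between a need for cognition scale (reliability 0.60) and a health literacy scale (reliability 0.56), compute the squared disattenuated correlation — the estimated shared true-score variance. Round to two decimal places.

0.23

Disattenuated r = 0.28 / √(0.60 × 0.56) = 0.28 / 0.5797 = 0.4830.
Shared true-score variance = 0.4830² = 0.2333 ≈ 0.23.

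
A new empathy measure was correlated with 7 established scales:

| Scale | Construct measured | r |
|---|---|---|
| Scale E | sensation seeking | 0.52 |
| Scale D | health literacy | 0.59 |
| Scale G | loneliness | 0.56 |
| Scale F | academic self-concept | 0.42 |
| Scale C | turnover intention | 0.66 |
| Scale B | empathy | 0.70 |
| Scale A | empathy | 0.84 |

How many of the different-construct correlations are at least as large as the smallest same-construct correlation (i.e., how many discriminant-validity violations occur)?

0

Convergent (same construct = empathy): Scale B, Scale A.
Smallest convergent = 0.70. Discriminant values: 0.52, 0.59, 0.56, 0.42, 0.66; count ≥ 0.70 → 0.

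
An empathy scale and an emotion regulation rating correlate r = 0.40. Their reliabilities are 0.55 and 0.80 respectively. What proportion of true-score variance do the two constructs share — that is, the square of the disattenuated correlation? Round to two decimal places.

Disattenuated r = 0.40 / √(0.55 × 0.80) = 0.40 / 0.6633 = 0.6030.
Shared true-score variance = 0.6030² = 0.3636 ≈ 0.36.

0.36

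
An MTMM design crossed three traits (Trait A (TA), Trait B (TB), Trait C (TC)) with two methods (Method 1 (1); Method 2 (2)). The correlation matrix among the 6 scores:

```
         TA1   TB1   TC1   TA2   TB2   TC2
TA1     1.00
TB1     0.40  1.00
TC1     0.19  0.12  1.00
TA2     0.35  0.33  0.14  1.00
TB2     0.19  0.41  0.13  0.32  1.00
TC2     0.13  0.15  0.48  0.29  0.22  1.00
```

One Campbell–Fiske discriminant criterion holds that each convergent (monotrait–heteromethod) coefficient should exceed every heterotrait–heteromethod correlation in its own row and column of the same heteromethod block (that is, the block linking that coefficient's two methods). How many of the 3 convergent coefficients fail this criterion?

Checking each validity diagonal entry against its comparison values:
TA (methods 1·2): 0.35 vs {0.19, 0.33, 0.13, 0.14} → pass.
TB (methods 1·2): 0.41 vs {0.33, 0.19, 0.15, 0.13} → pass.
TC (methods 1·2): 0.48 vs {0.14, 0.13, 0.13, 0.15} → pass.
0 of 3 fail.

0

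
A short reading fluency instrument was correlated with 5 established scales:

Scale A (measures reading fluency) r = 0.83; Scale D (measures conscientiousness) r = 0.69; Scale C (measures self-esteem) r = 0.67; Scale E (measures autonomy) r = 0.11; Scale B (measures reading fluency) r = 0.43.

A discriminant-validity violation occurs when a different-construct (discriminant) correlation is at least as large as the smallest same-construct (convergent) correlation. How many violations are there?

2

Convergent (same construct = reading fluency): Scale A, Scale B.
Smallest convergent = 0.43. Discriminant values: 0.69, 0.67, 0.11; count ≥ 0.43 → 2.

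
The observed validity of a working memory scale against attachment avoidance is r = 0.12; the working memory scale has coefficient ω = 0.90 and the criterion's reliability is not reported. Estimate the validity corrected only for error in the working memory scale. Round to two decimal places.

Single correction: r_c = r_obs / √r_xx = 0.12 / √0.90 = 0.12 / 0.9487 ≈ 0.13.

0.13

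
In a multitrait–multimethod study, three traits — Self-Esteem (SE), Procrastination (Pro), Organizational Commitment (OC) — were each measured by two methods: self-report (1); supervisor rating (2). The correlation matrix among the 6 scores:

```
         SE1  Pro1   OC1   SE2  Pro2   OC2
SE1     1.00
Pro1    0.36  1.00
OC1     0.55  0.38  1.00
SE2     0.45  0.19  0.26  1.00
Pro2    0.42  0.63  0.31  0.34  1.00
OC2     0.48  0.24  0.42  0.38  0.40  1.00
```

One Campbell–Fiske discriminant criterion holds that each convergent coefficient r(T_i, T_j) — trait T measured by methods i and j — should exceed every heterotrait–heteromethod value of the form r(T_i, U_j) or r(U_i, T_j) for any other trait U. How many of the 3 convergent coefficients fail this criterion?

Each convergent coefficient versus the relevant comparison correlations:
SE (methods 1·2): 0.45 vs {0.42, 0.19, 0.48, 0.26} → fail.
Pro (methods 1·2): 0.63 vs {0.19, 0.42, 0.24, 0.31} → pass.
OC (methods 1·2): 0.42 vs {0.26, 0.48, 0.31, 0.24} → fail.
2 of 3 fail.

2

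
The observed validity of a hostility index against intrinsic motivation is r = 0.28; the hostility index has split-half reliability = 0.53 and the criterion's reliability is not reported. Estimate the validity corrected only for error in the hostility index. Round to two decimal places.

0.38

Single correction: r_c = r_obs / √r_xx = 0.28 / √0.53 = 0.28 / 0.7280 ≈ 0.38.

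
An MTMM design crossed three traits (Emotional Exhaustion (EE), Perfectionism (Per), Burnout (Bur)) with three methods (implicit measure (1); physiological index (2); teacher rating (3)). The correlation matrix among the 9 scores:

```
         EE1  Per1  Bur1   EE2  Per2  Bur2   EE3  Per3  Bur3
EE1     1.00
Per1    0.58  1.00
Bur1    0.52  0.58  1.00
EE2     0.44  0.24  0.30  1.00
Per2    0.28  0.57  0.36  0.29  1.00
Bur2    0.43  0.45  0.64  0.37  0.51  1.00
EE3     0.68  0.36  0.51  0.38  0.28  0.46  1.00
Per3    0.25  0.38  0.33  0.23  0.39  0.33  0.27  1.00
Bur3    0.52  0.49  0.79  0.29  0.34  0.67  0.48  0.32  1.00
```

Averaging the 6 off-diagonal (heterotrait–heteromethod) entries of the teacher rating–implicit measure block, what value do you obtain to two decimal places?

HTHM values (method 3 × method 1): 0.36, 0.51, 0.25, 0.33, 0.52, 0.49; mean = 2.46/6 = 0.41.

0.41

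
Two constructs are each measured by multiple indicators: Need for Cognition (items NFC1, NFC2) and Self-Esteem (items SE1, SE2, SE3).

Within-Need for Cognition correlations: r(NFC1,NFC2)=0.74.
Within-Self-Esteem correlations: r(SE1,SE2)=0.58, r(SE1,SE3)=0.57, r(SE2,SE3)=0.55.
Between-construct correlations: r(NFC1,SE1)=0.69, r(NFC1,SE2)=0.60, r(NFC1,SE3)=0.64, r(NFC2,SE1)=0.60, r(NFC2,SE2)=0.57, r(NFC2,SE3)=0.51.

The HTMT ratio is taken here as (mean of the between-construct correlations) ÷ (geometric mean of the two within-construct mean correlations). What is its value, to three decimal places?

0.929

Mean between = 3.61/6 = 0.6017.
Mean within-NFC = 0.74/1 = 0.7400; mean within-SE = 1.70/3 = 0.5667.
Geometric mean = √(0.7400 × 0.5667) = 0.6476.
HTMT = 0.6017 / 0.6476 = 0.929.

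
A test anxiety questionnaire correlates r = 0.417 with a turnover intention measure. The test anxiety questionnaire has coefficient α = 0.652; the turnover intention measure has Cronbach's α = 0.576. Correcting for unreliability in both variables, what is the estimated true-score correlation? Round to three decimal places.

0.680

r_true = r_obs / √(r_xx · r_yy) = 0.417 / √(0.652 × 0.576) = 0.417 / √0.375552 = 0.417 / 0.6128 ≈ 0.680.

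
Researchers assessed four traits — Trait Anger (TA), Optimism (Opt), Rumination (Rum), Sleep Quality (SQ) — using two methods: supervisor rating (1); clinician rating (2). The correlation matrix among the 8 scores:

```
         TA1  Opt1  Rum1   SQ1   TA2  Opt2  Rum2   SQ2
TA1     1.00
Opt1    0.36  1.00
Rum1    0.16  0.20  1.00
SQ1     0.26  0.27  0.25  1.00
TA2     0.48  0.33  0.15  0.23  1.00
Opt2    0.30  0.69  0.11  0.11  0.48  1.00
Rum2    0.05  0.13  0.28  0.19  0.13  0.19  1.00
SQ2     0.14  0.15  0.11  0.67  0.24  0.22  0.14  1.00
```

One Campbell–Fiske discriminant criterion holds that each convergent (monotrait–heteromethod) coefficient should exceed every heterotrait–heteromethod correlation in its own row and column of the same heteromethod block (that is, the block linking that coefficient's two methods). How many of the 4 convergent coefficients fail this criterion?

0

Convergent coefficients and their comparison sets:
TA (methods 1·2): 0.48 vs {0.30, 0.33, 0.05, 0.15, 0.14, 0.23} → pass.
Opt (methods 1·2): 0.69 vs {0.33, 0.30, 0.13, 0.11, 0.15, 0.11} → pass.
Rum (methods 1·2): 0.28 vs {0.15, 0.05, 0.11, 0.13, 0.11, 0.19} → pass.
SQ (methods 1·2): 0.67 vs {0.23, 0.14, 0.11, 0.15, 0.19, 0.11} → pass.
0 of 4 fail.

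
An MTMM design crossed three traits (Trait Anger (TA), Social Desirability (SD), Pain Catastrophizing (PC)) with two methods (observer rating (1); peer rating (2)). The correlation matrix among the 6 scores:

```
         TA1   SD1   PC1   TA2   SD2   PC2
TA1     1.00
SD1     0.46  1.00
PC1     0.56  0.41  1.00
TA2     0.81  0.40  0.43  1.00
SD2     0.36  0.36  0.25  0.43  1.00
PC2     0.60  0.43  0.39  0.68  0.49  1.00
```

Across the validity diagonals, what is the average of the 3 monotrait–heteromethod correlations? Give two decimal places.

0.52

Convergent values: 0.81, 0.36, 0.39; mean = 1.56/3 = 0.52.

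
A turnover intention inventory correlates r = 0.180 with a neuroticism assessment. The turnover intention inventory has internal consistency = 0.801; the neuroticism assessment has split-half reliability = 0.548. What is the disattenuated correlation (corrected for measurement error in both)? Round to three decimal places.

0.272

r_true = r_obs / √(r_xx · r_yy) = 0.180 / √(0.801 × 0.548) = 0.180 / √0.438948 = 0.180 / 0.6625 ≈ 0.272.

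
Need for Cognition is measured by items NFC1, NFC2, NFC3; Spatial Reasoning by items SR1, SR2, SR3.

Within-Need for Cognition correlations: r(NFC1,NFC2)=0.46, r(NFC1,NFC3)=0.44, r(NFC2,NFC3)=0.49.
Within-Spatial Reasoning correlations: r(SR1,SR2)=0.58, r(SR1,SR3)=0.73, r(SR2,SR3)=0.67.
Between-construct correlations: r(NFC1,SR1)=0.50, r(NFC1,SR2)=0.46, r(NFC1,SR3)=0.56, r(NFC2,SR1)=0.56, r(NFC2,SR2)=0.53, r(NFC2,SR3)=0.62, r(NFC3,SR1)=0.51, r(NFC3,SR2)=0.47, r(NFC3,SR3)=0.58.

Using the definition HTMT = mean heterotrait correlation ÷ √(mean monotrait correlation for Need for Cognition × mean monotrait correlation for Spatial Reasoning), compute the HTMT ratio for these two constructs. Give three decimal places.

0.962

Between-construct mean = 4.79/9 = 0.5322.
Mean within-NFC = 1.39/3 = 0.4633; mean within-SR = 1.98/3 = 0.6600.
Geometric mean = √(0.4633 × 0.6600) = 0.5530.
HTMT = 0.5322 / 0.5530 = 0.962.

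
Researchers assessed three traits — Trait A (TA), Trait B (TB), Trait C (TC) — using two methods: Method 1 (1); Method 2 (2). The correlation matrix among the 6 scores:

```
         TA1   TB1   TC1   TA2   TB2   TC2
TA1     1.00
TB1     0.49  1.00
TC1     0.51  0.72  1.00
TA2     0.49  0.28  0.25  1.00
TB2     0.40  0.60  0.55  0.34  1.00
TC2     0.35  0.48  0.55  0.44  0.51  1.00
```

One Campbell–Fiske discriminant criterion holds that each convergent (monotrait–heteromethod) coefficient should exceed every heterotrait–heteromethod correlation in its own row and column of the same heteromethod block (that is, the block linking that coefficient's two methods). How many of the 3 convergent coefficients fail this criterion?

Each convergent coefficient versus the relevant comparison correlations:
TA (methods 1·2): 0.49 vs {0.40, 0.28, 0.35, 0.25} → pass.
TB (methods 1·2): 0.60 vs {0.28, 0.40, 0.48, 0.55} → pass.
TC (methods 1·2): 0.55 vs {0.25, 0.35, 0.55, 0.48} → fail.
1 of 3 fail.

1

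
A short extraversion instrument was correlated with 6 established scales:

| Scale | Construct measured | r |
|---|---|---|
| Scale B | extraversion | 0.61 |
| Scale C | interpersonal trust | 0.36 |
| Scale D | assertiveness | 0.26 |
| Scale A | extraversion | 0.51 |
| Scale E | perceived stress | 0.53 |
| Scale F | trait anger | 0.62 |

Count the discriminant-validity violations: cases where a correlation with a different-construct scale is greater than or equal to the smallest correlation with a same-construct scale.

Convergent (same construct = extraversion): Scale B, Scale A.
Smallest convergent = 0.51. Discriminant values: 0.36, 0.26, 0.53, 0.62; count ≥ 0.51 → 2.

2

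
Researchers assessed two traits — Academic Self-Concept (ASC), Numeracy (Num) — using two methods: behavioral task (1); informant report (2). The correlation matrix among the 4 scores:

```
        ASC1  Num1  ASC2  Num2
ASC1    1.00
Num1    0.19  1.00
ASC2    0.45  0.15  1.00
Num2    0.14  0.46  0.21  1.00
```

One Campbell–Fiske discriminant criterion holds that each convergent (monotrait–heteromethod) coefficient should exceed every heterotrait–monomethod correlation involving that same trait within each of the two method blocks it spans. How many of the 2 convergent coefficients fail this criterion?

0

Checking each validity diagonal entry against its comparison values:
ASC (methods 1·2): 0.45 vs {0.19, 0.21} → pass.
Num (methods 1·2): 0.46 vs {0.19, 0.21} → pass.
0 of 2 fail.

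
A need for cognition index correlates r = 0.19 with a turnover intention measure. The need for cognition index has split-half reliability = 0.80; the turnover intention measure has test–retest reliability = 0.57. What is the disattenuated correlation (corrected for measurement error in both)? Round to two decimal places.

r_true = r_obs / √(r_xx · r_yy) = 0.19 / √(0.80 × 0.57) = 0.19 / √0.4560 = 0.19 / 0.6753 ≈ 0.28.

0.28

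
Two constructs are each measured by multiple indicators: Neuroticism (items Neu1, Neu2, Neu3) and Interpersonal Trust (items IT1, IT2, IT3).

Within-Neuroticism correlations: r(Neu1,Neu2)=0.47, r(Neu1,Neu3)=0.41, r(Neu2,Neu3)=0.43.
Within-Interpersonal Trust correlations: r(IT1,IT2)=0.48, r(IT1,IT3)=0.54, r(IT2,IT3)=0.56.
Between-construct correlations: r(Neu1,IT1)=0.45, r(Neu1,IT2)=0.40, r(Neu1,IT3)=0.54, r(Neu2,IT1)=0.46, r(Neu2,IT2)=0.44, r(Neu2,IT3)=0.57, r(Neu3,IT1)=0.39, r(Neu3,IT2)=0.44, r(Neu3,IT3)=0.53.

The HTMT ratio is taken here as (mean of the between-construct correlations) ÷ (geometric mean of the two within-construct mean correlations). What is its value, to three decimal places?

0.978

Between-construct mean = 4.22/9 = 0.4689.
Mean within-Neu = 1.31/3 = 0.4367; mean within-IT = 1.58/3 = 0.5267.
Geometric mean = √(0.4367 × 0.5267) = 0.4796.
HTMT = 0.4689 / 0.4796 = 0.978.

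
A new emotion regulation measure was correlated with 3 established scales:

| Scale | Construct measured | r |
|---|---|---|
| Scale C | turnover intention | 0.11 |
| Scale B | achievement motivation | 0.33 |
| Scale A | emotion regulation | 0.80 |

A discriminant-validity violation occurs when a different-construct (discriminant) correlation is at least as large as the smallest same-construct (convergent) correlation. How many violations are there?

0

Convergent (same construct = emotion regulation): Scale A.
Smallest convergent = 0.80. Discriminant values: 0.11, 0.33; count ≥ 0.80 → 0.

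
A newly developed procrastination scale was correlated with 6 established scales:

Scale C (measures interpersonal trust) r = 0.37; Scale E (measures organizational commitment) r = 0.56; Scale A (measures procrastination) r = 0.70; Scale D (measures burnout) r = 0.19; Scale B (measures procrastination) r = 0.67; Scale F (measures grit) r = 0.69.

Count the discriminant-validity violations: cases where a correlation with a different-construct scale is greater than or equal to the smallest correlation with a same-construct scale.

1

Convergent (same construct = procrastination): Scale A, Scale B.
Smallest convergent = 0.67. Discriminant values: 0.37, 0.56, 0.19, 0.69; count ≥ 0.67 → 1.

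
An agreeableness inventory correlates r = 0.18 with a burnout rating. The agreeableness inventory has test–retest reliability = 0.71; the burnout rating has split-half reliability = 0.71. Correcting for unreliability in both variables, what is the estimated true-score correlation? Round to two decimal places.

r_true = r_obs / √(r_xx · r_yy) = 0.18 / √(0.71 × 0.71) = 0.18 / √0.5041 = 0.18 / 0.7100 ≈ 0.25.

0.25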